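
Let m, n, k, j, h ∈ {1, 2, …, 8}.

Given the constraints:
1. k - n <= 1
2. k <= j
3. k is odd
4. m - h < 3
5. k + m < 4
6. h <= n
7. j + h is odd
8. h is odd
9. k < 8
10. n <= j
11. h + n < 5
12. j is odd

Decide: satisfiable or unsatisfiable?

Unsatisfiable

Constraint 12 makes j odd and constraint 8 makes h odd, so j + h must be even. Constraint 7 says j + h is odd — contradiction.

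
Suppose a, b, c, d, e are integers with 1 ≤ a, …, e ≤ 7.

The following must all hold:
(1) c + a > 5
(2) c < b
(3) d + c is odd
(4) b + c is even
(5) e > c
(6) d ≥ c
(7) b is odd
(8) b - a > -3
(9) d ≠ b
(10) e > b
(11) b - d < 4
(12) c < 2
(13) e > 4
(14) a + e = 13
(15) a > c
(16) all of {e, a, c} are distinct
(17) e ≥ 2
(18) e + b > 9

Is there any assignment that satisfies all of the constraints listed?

The assignment a = 7, b = 5, c = 1, d = 2, e = 6 works:
  constraint 1 holds since c + a = 8.
  constraint 8 holds since b - a = -2.
The rest check out directly.

Satisfiable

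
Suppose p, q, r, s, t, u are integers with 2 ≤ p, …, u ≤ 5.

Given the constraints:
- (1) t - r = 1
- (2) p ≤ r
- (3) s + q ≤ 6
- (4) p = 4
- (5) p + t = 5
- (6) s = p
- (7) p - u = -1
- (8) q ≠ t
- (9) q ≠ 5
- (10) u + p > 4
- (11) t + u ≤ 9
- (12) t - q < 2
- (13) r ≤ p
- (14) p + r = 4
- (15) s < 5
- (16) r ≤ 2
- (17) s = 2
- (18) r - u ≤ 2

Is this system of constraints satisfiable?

Constraint 17 fixes s = 2 and constraint 4 fixes p = 4, but constraint 6 requires s = p. Since 2 ≠ 4, contradiction.

Unsatisfiable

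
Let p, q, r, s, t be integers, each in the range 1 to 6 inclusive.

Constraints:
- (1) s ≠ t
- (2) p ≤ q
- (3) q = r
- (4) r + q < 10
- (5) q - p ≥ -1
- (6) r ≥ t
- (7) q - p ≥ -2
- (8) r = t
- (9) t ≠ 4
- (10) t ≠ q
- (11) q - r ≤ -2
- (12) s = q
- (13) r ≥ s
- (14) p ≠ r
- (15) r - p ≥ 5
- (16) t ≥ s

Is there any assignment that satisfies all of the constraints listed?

Unsatisfiable

From constraints 3, 8, and 12, s = q = r = t, so s = t. But constraint 1 says s ≠ t. Contradiction.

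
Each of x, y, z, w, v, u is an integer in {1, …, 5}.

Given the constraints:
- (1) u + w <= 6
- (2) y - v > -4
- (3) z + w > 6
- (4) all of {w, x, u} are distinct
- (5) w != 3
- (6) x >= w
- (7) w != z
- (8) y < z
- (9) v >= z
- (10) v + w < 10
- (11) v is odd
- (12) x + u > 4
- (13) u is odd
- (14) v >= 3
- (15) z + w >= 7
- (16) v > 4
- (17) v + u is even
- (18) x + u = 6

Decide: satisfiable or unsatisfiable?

Satisfiable

The assignment x = 5, y = 2, z = 5, w = 2, v = 5, u = 1 works:
  constraint 1 holds since u + w = 3.
  constraint 2 holds since y - v = -3.
  constraint 3 holds since z + w = 7.
The rest check out directly.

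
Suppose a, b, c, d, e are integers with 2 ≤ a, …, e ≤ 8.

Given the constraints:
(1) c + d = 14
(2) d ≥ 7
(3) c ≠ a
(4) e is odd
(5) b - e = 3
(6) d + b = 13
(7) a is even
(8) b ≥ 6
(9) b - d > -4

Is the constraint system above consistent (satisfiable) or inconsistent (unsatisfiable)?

One satisfying assignment is a = 6, b = 6, c = 7, d = 7, e = 3.
For the less obvious constraints — constraint 1: c + d = 14; constraint 5: b - e = 3 — and the others hold by inspection.

Satisfiable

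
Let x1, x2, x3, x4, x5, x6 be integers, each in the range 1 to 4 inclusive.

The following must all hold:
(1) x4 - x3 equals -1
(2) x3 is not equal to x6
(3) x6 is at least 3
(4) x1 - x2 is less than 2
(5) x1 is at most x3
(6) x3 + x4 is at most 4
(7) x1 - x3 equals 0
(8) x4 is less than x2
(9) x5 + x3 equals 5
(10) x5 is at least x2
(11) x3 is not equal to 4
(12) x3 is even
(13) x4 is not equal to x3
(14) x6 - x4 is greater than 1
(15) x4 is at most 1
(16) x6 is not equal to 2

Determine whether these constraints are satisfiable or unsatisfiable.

The assignment x1 = 2, x2 = 2, x3 = 2, x4 = 1, x5 = 3, x6 = 4 works:
  constraint 1 holds since x4 - x3 = -1.
  constraint 4 holds since x1 - x2 = 0.
  constraint 6 holds since x3 + x4 = 3.
The rest check out directly.

Satisfiable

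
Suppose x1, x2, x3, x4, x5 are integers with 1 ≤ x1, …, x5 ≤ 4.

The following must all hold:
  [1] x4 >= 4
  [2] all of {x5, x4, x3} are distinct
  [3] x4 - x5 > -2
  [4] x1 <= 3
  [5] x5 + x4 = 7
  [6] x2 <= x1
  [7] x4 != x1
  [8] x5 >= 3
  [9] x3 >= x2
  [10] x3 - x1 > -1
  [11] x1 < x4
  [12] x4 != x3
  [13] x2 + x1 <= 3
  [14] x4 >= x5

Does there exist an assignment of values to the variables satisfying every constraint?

Satisfiable

Setting (x1, x2, x3, x4, x5) = (2, 1, 2, 4, 3) satisfies everything: constraint 3: x4 - x5 = 1; constraint 5: x5 + x4 = 7; constraint 10: x3 - x1 = 0, and the others follow.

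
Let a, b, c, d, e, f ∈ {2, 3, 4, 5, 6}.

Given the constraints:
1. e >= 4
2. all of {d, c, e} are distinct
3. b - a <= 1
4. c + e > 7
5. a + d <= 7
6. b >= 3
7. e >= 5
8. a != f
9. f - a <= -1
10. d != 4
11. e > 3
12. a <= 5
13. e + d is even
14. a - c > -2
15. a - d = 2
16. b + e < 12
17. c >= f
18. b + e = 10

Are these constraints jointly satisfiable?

Take a = 4, b = 4, c = 4, d = 2, e = 6, f = 2. Then constraint 3: b - a = 0; constraint 4: c + e = 10; constraint 5: a + d = 6, and every other listed constraint is also met.

Satisfiable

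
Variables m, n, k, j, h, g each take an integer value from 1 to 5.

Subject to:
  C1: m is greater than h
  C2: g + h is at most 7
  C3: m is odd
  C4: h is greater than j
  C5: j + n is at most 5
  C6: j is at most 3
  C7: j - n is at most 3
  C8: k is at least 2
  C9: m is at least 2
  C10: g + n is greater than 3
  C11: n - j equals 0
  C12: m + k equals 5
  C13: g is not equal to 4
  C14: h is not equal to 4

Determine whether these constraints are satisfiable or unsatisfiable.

The assignment m = 3, n = 1, k = 2, j = 1, h = 2, g = 3 works:
  constraint 2 holds since g + h = 5.
  constraint 5 holds since j + n = 2.
The rest check out directly.

Satisfiable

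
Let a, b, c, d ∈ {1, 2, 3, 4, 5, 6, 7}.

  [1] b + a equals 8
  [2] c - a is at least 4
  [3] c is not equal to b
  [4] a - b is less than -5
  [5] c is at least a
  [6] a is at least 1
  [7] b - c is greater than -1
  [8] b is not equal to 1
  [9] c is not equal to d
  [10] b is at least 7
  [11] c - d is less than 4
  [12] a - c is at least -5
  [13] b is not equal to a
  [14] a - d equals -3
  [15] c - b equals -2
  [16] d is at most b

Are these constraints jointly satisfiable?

The assignment a = 1, b = 7, c = 5, d = 4 works:
  constraint 1 holds since b + a = 8.
  constraint 2 holds since c - a = 4.
The rest check out directly.

Satisfiable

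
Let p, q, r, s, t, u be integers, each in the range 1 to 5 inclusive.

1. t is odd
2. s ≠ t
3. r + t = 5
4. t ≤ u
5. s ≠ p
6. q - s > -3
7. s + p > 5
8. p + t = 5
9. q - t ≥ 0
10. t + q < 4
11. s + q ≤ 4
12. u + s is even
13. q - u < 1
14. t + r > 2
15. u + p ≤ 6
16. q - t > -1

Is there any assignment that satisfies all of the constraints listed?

Satisfiable

The assignment p = 4, q = 1, r = 4, s = 2, t = 1, u = 2 works:
  constraint 3 holds since r + t = 5.
  constraint 6 holds since q - s = -1.
  constraint 7 holds since s + p = 6.
The rest check out directly.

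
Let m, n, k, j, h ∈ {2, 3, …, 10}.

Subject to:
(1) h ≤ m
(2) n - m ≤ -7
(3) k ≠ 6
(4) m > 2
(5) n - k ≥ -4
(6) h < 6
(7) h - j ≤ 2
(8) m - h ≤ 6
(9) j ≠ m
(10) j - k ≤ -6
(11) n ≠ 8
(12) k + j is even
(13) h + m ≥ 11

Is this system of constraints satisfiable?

Constraints 2, 5, 7, 8, and 10 give n − k ≥ -4, k − j ≥ 6, j − h ≥ -2, h − m ≥ -6, m − n ≥ 7.
Adding all 5 inequalities: the left sides telescope to 0, and the right sides sum to (-4) + 6 + (-2) + (-6) + 7 = 1. So 0 ≥ 1, which is false.

Unsatisfiable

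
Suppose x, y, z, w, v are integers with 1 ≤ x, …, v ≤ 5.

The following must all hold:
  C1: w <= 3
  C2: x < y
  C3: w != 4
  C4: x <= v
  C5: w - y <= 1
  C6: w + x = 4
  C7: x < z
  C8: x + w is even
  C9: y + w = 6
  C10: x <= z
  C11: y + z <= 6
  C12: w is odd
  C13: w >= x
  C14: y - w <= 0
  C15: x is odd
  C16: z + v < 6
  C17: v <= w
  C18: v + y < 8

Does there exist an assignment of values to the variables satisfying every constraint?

Setting (x, y, z, w, v) = (1, 3, 2, 3, 2) satisfies everything: constraint 5: w - y = 0; constraint 6: w + x = 4; constraint 9: y + w = 6, and the others follow.

Satisfiable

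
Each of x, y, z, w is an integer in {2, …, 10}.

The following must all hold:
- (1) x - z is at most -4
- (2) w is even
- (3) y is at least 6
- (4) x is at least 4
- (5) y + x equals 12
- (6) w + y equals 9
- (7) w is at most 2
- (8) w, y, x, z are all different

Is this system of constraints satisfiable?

Satisfiable

The assignment x = 5, y = 7, z = 9, w = 2 works:
  constraint 1 holds since x - z = -4.
  constraint 5 holds since y + x = 12.
The rest check out directly.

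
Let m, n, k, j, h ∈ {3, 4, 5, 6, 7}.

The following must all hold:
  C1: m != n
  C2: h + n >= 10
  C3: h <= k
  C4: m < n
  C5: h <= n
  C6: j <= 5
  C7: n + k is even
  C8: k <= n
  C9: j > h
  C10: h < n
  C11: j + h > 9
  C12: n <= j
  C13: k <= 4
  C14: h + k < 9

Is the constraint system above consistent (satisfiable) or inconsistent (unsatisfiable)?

From constraints 3 and 13: h ≤ k ≤ 4. From constraints 6 and 12: n ≤ j ≤ 5. Hence h + n ≤ 9. But constraint 2 requires h + n ≥ 10, and 10 > 9. Contradiction.

Unsatisfiable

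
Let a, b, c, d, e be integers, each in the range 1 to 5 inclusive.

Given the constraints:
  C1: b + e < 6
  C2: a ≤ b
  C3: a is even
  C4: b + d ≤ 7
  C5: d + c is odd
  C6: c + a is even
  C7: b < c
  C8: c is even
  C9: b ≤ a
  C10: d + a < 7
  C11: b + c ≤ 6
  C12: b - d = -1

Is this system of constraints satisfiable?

Try a = 2, b = 2, c = 4, d = 3, e = 1.
Check constraint 1: b + e = 3; constraint 4: b + d = 5; constraint 10: d + a = 5. The remaining constraints are straightforward to verify.

Satisfiable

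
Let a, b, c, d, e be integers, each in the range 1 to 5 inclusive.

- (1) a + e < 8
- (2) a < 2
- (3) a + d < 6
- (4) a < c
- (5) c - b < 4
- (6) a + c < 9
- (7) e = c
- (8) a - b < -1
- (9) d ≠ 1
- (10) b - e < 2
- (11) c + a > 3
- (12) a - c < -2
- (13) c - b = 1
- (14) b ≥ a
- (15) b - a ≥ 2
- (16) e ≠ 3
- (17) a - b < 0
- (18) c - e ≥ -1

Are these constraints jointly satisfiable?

Satisfiable

Take a = 1, b = 4, c = 5, d = 3, e = 5. Then constraint 1: a + e = 6; constraint 3: a + d = 4, and every other listed constraint is also met.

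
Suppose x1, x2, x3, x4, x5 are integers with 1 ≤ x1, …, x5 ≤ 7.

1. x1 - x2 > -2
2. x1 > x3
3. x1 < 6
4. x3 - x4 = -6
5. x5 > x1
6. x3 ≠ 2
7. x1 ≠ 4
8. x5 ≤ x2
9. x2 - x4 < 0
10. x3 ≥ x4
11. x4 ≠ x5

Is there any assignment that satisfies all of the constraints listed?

Unsatisfiable

Constraints 2, 5, 8, 9, and 10 give x2 < x4, x4 ≤ x3, x3 < x1, x1 < x5, x5 ≤ x2. Chaining: x2 < x4 ≤ x3 < x1 < x5 ≤ x2, which forces x2 < x2 — impossible.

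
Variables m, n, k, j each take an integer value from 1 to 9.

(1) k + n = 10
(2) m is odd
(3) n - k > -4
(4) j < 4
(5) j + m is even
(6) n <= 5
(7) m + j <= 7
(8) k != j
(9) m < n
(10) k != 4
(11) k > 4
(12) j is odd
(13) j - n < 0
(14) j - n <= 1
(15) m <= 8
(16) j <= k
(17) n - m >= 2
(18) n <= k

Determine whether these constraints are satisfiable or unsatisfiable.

Try m = 1, n = 4, k = 6, j = 3.
Check constraint 1: k + n = 10; constraint 3: n - k = -2. The remaining constraints are straightforward to verify.

Satisfiable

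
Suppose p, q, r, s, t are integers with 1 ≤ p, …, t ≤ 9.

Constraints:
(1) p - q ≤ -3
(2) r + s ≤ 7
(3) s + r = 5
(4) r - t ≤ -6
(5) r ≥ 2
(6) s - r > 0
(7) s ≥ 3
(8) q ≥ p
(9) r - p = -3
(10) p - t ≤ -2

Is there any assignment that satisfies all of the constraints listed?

Satisfiable

One satisfying assignment is p = 5, q = 9, r = 2, s = 3, t = 9.
For the less obvious constraints — constraint 1: p - q = -4; constraint 2: r + s = 5 — and the others hold by inspection.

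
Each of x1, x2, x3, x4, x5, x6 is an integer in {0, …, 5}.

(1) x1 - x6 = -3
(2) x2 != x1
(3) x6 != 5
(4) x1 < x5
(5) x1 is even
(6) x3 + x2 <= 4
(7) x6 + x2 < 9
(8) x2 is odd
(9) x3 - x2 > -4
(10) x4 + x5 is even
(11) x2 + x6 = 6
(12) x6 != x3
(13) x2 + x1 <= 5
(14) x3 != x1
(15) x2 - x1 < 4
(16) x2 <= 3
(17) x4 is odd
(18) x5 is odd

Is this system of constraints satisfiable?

Take x1 = 0, x2 = 3, x3 = 1, x4 = 3, x5 = 5, x6 = 3. Then constraint 1: x1 - x6 = -3; constraint 6: x3 + x2 = 4, and every other listed constraint is also met.

Satisfiable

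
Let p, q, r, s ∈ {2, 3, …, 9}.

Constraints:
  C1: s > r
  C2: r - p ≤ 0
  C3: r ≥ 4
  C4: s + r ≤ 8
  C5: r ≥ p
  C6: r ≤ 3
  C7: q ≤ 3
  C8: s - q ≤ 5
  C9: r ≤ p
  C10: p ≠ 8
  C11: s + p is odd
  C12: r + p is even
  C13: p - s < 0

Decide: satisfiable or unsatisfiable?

From constraint 3: r ≥ 4. From constraint 6: r ≤ 3. But 3 < 4, so no value of r works.

Unsatisfiable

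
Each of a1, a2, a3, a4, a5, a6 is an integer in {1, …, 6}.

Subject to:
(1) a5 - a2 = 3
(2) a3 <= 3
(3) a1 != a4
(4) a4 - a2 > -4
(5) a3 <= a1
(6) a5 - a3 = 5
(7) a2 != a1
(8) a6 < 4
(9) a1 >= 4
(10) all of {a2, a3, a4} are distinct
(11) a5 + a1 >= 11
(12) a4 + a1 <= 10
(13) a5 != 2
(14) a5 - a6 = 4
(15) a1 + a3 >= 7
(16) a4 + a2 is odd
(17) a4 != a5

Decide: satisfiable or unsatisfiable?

Satisfiable

Setting (a1, a2, a3, a4, a5, a6) = (6, 3, 1, 2, 6, 2) satisfies everything: constraint 1: a5 - a2 = 3; constraint 4: a4 - a2 = -1, and the others follow.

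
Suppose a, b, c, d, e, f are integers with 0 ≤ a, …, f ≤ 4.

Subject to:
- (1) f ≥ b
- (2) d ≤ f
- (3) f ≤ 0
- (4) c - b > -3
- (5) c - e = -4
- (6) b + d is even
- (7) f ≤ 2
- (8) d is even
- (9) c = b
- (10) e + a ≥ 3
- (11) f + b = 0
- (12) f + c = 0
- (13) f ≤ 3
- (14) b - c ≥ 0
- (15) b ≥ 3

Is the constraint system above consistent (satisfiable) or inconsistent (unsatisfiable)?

Unsatisfiable

From constraints 1 and 15: f ≥ b and b ≥ 3, so f ≥ 3. From constraint 3: f ≤ 0. But 0 < 3, so no value of f works.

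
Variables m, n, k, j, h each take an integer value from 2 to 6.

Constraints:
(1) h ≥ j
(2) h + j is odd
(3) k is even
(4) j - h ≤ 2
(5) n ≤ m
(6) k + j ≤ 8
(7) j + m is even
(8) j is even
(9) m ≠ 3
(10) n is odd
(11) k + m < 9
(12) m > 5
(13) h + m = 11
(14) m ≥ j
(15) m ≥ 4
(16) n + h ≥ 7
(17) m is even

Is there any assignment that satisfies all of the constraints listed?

One satisfying assignment is m = 6, n = 5, k = 2, j = 4, h = 5.
For the less obvious constraints — constraint 4: j - h = -1; constraint 6: k + j = 6 — and the others hold by inspection.

Satisfiable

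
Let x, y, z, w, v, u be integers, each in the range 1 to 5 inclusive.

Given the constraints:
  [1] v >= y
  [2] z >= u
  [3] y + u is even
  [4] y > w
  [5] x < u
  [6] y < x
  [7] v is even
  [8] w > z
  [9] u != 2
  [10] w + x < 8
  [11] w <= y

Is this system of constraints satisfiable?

Unsatisfiable

Constraints 2, 4, 5, 6, and 8 give u ≤ z, z < w, w < y, y < x, x < u. Chaining: u ≤ z < w < y < x < u, which forces u < u — impossible.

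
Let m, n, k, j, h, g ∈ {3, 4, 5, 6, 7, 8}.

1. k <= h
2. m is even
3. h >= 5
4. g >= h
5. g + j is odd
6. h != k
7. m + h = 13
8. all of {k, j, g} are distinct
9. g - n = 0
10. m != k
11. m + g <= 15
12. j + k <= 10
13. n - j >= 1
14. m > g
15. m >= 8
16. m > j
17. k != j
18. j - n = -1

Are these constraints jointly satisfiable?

The assignment m = 8, n = 5, k = 3, j = 4, h = 5, g = 5 works:
  constraint 7 holds since m + h = 13.
  constraint 9 holds since g - n = 0.
  constraint 11 holds since m + g = 13.
The rest check out directly.

Satisfiable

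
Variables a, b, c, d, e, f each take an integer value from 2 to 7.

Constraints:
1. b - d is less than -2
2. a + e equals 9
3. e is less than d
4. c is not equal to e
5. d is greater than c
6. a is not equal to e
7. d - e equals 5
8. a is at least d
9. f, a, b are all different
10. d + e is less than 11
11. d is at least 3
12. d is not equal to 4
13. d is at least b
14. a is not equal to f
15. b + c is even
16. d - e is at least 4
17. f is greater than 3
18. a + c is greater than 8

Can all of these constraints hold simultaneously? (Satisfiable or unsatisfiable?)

The assignment a = 7, b = 2, c = 4, d = 7, e = 2, f = 4 works:
  constraint 1 holds since b - d = -5.
  constraint 2 holds since a + e = 9.
  constraint 7 holds since d - e = 5.
The rest check out directly.

Satisfiable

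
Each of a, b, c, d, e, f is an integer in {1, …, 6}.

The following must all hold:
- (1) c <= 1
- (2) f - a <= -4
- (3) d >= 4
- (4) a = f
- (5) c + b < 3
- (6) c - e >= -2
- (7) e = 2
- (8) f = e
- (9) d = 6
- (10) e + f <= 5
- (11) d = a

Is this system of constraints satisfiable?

Unsatisfiable

Constraint 9 fixes d = 6 and constraint 7 fixes e = 2. Constraints 4, 8, and 11 give d = a = f = e, so d = e. But 6 ≠ 2 — contradiction.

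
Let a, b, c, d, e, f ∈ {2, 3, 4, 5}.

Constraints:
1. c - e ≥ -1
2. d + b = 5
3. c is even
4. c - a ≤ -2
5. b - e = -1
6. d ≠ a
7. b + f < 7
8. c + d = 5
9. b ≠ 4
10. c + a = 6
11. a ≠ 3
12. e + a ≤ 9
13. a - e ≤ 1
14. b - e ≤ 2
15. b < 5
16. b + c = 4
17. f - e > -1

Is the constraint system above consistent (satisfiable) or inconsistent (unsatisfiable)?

Satisfiable

Take a = 4, b = 2, c = 2, d = 3, e = 3, f = 3. Then constraint 1: c - e = -1; constraint 2: d + b = 5; constraint 4: c - a = -2, and every other listed constraint is also met.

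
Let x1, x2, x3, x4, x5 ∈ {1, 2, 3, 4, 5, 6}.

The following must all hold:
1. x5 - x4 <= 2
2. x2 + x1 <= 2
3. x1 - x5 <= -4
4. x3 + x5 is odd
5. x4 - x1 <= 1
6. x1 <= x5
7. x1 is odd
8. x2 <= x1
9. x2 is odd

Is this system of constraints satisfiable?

Constraints 1, 3, and 5 give x4 − x5 ≥ -2, x5 − x1 ≥ 4, x1 − x4 ≥ -1.
Adding all 3 inequalities: the left sides telescope to 0, and the right sides sum to (-2) + 4 + (-1) = 1. So 0 ≥ 1, which is false.

Unsatisfiable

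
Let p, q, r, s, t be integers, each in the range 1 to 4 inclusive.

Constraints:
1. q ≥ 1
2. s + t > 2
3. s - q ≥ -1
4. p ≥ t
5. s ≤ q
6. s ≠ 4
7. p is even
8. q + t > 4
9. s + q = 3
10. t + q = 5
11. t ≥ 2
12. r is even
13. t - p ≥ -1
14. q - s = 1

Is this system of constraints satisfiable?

One satisfying assignment is p = 4, q = 2, r = 4, s = 1, t = 3.
For the less obvious constraints — constraint 2: s + t = 4; constraint 3: s - q = -1 — and the others hold by inspection.

Satisfiable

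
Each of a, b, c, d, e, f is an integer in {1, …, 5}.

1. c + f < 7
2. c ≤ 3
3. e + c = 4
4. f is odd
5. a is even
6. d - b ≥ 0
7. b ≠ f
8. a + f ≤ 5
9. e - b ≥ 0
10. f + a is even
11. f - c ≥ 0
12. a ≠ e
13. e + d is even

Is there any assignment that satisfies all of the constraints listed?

Unsatisfiable

Constraint 4 makes f odd and constraint 5 makes a even, so f + a must be odd. Constraint 10 says f + a is even — contradiction.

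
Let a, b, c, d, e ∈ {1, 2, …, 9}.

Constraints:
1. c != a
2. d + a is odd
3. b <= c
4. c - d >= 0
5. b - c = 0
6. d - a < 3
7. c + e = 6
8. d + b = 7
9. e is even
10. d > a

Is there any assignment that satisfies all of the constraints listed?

Satisfiable

Take a = 2, b = 4, c = 4, d = 3, e = 2. Then constraint 4: c - d = 1; constraint 5: b - c = 0; constraint 6: d - a = 1, and every other listed constraint is also met.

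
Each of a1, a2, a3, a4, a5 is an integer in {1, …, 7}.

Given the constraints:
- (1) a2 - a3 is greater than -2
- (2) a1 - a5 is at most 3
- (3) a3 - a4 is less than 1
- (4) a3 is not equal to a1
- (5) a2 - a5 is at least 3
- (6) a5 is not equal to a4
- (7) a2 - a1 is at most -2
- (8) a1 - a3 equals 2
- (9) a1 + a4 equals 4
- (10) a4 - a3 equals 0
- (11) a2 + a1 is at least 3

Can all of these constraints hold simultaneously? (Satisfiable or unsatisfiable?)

Unsatisfiable

Constraints 2, 5, and 7 give a5 − a1 ≥ -3, a1 − a2 ≥ 2, a2 − a5 ≥ 3.
Adding all 3 inequalities: the left sides telescope to 0, and the right sides sum to (-3) + 2 + 3 = 2. So 0 ≥ 2, which is false.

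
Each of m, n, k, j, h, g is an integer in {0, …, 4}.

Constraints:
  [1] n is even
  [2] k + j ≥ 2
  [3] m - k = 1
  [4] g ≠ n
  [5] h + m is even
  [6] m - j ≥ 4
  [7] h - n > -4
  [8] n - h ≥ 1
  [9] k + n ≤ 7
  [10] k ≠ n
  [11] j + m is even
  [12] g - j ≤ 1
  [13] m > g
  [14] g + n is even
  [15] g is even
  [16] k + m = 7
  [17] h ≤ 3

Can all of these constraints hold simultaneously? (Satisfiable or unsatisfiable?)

Setting (m, n, k, j, h, g) = (4, 4, 3, 0, 2, 0) satisfies everything: constraint 2: k + j = 3; constraint 3: m - k = 1; constraint 6: m - j = 4, and the others follow.

Satisfiable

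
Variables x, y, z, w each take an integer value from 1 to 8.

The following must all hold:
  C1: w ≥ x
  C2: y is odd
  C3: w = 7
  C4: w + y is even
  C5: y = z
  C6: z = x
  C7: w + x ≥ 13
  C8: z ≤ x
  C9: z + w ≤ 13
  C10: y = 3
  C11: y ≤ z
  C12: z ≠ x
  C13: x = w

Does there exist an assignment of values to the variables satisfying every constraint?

Unsatisfiable

Constraint 10 fixes y = 3 and constraint 3 fixes w = 7. Constraints 5, 6, and 13 give y = z = x = w, so y = w. But 3 ≠ 7 — contradiction.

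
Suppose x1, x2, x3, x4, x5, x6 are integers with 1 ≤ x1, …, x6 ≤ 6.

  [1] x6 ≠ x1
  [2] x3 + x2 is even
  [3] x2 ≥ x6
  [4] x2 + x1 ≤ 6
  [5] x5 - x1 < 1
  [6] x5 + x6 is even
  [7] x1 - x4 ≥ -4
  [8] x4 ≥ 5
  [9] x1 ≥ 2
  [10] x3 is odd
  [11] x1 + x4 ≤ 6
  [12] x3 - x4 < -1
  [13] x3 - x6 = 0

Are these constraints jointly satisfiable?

From constraint 9: x1 ≥ 2. From constraint 8: x4 ≥ 5. Hence x1 + x4 ≥ 7. But constraint 11 requires x1 + x4 ≤ 6, and 6 < 7. Contradiction.

Unsatisfiable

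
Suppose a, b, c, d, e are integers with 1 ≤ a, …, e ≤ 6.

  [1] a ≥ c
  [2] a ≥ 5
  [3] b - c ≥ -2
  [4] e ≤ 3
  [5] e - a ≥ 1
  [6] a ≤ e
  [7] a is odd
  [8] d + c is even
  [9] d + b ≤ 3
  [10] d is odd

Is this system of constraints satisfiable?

Unsatisfiable

From constraint 2: a ≥ 5. From constraints 4 and 6: a ≤ e and e ≤ 3, so a ≤ 3. But 3 < 5, so no value of a works.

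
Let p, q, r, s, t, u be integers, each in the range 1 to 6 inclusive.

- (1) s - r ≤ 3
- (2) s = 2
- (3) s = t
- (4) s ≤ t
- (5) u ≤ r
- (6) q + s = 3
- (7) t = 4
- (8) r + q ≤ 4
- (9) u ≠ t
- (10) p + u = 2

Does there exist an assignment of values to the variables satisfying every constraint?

Unsatisfiable

Constraint 2 fixes s = 2 and constraint 7 fixes t = 4, but constraint 3 requires s = t. Since 2 ≠ 4, contradiction.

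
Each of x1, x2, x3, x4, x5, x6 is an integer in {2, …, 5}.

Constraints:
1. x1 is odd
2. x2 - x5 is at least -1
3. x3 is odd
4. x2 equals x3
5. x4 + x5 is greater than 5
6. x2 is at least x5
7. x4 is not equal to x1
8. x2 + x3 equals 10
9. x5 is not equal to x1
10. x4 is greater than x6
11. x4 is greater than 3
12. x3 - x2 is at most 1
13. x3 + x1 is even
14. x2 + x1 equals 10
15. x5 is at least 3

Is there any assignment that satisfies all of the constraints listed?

Satisfiable

Take x1 = 5, x2 = 5, x3 = 5, x4 = 4, x5 = 3, x6 = 3. Then constraint 2: x2 - x5 = 2; constraint 5: x4 + x5 = 7, and every other listed constraint is also met.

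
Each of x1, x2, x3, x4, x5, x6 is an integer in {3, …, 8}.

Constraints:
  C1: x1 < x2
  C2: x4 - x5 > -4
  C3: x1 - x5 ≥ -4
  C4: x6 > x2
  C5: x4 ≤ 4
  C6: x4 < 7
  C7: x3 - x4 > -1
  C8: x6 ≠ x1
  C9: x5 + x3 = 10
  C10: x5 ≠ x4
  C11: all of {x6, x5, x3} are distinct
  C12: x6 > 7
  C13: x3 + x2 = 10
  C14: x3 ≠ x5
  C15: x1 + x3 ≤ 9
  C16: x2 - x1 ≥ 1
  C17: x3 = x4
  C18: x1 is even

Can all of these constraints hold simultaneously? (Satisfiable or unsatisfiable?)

Satisfiable

Try x1 = 4, x2 = 6, x3 = 4, x4 = 4, x5 = 6, x6 = 8.
Check constraint 2: x4 - x5 = -2; constraint 3: x1 - x5 = -2; constraint 7: x3 - x4 = 0. The remaining constraints are straightforward to verify.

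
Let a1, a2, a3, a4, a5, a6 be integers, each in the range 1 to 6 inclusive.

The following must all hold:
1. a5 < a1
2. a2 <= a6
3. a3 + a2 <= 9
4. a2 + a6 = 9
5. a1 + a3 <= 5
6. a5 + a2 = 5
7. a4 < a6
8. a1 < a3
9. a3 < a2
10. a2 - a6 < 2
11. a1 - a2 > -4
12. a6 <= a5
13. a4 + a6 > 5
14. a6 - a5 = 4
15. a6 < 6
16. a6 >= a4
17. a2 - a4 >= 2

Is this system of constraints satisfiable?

Constraints 1, 2, 8, 9, and 12 give a3 < a2, a2 ≤ a6, a6 ≤ a5, a5 < a1, a1 < a3. Chaining: a3 < a2 ≤ a6 ≤ a5 < a1 < a3, which forces a3 < a3 — impossible.

Unsatisfiable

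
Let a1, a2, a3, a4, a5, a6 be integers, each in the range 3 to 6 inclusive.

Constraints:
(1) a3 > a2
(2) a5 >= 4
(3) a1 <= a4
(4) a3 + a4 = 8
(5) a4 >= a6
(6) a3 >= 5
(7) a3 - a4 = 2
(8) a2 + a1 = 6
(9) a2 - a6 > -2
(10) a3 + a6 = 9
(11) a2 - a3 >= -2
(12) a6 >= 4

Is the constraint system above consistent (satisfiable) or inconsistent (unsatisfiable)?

From constraint 6: a3 ≥ 5. From constraints 5 and 12: a4 ≥ a6 ≥ 4. Hence a3 + a4 ≥ 9. But constraint 4 requires a3 + a4 = 8, and 8 < 9. Contradiction.

Unsatisfiable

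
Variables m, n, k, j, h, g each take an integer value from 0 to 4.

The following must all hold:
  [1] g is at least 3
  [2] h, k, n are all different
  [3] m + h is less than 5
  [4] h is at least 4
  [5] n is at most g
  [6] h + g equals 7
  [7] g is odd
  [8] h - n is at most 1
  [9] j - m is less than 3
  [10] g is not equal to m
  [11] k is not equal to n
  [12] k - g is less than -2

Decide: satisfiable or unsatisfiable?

Satisfiable

The assignment m = 0, n = 3, k = 0, j = 2, h = 4, g = 3 works:
  constraint 3 holds since m + h = 4.
  constraint 6 holds since h + g = 7.
The rest check out directly.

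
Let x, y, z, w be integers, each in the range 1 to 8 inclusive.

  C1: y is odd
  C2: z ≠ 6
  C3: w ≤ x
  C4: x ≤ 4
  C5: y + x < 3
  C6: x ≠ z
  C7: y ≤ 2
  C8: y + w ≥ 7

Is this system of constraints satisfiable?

Unsatisfiable

From constraint 7: y ≤ 2. From constraints 3 and 4: w ≤ x ≤ 4. Hence y + w ≤ 6. But constraint 8 requires y + w ≥ 7, and 7 > 6. Contradiction.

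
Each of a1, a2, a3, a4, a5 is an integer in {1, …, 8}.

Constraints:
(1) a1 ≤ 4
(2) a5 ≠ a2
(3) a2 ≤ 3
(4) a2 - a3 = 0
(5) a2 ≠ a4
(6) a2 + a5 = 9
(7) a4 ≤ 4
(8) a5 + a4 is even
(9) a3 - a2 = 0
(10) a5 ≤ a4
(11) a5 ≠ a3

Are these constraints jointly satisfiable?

Unsatisfiable

From constraint 3: a2 ≤ 3. From constraints 7 and 10: a5 ≤ a4 ≤ 4. Hence a2 + a5 ≤ 7. But constraint 6 requires a2 + a5 = 9, and 9 > 7. Contradiction.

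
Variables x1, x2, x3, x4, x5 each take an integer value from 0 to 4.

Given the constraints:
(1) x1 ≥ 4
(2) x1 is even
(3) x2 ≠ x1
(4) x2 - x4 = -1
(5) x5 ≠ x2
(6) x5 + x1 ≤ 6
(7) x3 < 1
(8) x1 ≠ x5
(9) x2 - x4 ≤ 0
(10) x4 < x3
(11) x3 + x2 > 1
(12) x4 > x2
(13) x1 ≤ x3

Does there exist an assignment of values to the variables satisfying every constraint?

Unsatisfiable

From constraints 1 and 13: x3 ≥ x1 and x1 ≥ 4, so x3 ≥ 4. From constraint 7: x3 ≤ 0. But 0 < 4, so no value of x3 works.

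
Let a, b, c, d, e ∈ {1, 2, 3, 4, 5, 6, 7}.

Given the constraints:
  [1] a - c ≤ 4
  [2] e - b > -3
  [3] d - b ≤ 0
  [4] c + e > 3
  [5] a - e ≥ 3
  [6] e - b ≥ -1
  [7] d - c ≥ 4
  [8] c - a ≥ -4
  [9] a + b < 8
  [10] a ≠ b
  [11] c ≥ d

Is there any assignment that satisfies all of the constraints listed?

Unsatisfiable

Constraints 3, 5, 6, 7, and 8 give b − d ≥ 0, d − c ≥ 4, c − a ≥ -4, a − e ≥ 3, e − b ≥ -1.
Adding all 5 inequalities: the left sides telescope to 0, and the right sides sum to 0 + 4 + (-4) + 3 + (-1) = 2. So 0 ≥ 2, which is false.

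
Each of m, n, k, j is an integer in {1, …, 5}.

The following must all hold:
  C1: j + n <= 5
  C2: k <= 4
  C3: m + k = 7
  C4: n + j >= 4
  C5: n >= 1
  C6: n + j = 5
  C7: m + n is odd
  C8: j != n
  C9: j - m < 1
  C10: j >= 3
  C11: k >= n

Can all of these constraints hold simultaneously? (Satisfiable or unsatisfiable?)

One satisfying assignment is m = 5, n = 2, k = 2, j = 3.
For the less obvious constraints — constraint 1: j + n = 5; constraint 3: m + k = 7 — and the others hold by inspection.

Satisfiable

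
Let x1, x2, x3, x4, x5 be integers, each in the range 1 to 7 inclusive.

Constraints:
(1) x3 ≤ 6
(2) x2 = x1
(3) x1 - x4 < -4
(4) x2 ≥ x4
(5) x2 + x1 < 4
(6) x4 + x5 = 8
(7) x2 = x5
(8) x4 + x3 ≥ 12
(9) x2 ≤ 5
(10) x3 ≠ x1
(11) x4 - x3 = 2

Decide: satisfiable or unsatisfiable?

From constraints 4 and 9: x4 ≤ x2 ≤ 5. From constraint 1: x3 ≤ 6. Hence x4 + x3 ≤ 11. But constraint 8 requires x4 + x3 ≥ 12, and 12 > 11. Contradiction.

Unsatisfiable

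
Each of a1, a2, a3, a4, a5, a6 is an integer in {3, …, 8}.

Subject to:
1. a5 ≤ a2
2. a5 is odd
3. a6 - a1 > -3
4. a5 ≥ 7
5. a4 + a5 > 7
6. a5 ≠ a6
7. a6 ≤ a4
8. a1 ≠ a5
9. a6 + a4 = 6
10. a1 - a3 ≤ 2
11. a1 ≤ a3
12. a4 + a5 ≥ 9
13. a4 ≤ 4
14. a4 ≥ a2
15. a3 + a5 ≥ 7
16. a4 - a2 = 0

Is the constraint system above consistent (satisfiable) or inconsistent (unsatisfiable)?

From constraints 1 and 4: a2 ≥ a5 and a5 ≥ 7, so a2 ≥ 7. From constraints 13 and 14: a2 ≤ a4 and a4 ≤ 4, so a2 ≤ 4. But 4 < 7, so no value of a2 works.

Unsatisfiable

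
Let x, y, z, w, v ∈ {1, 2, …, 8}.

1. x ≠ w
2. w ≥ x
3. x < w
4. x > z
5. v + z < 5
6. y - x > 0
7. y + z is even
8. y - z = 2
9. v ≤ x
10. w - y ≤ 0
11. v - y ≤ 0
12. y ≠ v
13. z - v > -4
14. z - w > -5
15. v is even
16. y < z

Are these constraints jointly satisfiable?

Constraints 3, 4, 10, and 16 give y < z, z < x, x < w, w ≤ y. Chaining: y < z < x < w ≤ y, which forces y < y — impossible.

Unsatisfiable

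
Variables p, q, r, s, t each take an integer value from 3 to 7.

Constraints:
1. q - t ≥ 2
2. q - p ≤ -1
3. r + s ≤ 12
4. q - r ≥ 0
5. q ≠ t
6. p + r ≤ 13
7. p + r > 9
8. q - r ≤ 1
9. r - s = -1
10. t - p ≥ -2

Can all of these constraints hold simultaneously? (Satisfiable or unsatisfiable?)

Constraints 1, 2, and 10 give q − t ≥ 2, t − p ≥ -2, p − q ≥ 1.
Adding all 3 inequalities: the left sides telescope to 0, and the right sides sum to 2 + (-2) + 1 = 1. So 0 ≥ 1, which is false.

Unsatisfiable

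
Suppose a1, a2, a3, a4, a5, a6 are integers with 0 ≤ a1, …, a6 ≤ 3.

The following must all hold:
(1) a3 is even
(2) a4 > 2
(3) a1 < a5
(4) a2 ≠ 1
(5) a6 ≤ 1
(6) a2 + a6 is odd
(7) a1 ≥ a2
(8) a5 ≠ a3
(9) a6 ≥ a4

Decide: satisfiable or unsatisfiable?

Unsatisfiable

From constraint 2: a4 ≥ 3. From constraints 5 and 9: a4 ≤ a6 and a6 ≤ 1, so a4 ≤ 1. But 1 < 3, so no value of a4 works.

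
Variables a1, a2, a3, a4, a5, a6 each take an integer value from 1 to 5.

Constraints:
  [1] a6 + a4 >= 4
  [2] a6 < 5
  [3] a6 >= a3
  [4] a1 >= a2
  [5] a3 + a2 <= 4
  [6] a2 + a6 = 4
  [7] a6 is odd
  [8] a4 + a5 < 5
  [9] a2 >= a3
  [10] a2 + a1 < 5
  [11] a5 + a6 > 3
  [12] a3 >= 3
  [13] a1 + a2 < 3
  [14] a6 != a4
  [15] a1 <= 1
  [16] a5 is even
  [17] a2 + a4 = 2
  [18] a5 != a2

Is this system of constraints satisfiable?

Unsatisfiable

From constraints 9 and 12: a2 ≥ a3 and a3 ≥ 3, so a2 ≥ 3. From constraints 4 and 15: a2 ≤ a1 and a1 ≤ 1, so a2 ≤ 1. But 1 < 3, so no value of a2 works.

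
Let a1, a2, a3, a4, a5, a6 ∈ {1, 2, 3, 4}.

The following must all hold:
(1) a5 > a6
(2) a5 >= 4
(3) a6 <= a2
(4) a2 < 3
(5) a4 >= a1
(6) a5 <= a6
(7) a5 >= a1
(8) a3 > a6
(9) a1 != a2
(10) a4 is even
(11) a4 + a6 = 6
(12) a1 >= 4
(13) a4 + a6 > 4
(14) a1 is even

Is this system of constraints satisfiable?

From constraints 5 and 12: a4 ≥ a1 ≥ 4. From constraints 2 and 6: a6 ≥ a5 ≥ 4. Hence a4 + a6 ≥ 8. But constraint 11 requires a4 + a6 = 6, and 6 < 8. Contradiction.

Unsatisfiable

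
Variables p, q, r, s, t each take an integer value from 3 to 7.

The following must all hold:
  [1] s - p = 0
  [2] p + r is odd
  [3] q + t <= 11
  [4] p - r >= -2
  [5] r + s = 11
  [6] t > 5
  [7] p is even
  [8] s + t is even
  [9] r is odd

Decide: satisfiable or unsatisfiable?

Setting (p, q, r, s, t) = (6, 3, 5, 6, 6) satisfies everything: constraint 1: s - p = 0; constraint 3: q + t = 9; constraint 4: p - r = 1, and the others follow.

Satisfiable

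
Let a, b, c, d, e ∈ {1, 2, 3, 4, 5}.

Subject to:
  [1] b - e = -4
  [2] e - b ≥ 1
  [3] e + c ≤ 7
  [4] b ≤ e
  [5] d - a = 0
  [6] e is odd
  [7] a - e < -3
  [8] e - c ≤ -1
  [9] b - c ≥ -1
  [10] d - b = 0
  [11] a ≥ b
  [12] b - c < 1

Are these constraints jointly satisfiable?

Constraints 2, 8, and 9 give e − b ≥ 1, b − c ≥ -1, c − e ≥ 1.
Adding all 3 inequalities: the left sides telescope to 0, and the right sides sum to 1 + (-1) + 1 = 1. So 0 ≥ 1, which is false.

Unsatisfiable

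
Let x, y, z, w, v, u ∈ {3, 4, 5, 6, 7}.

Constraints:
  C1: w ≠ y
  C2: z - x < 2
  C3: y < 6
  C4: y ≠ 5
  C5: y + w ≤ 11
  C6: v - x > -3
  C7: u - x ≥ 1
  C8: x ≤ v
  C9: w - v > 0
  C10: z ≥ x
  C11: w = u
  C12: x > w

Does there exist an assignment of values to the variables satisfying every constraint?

Constraints 8, 9, and 12 give w < x, x ≤ v, v < w. Chaining: w < x ≤ v < w, which forces w < w — impossible.

Unsatisfiable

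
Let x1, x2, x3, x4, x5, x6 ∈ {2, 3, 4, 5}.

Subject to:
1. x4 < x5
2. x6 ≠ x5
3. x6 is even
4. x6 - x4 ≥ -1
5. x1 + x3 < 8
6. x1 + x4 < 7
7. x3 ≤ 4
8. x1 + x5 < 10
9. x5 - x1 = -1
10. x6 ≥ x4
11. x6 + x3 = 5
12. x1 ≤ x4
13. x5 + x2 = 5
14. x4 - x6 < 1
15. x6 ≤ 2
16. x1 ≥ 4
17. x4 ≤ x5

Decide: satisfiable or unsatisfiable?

From constraints 12 and 16: x4 ≥ x1 and x1 ≥ 4, so x4 ≥ 4. From constraints 10 and 15: x4 ≤ x6 and x6 ≤ 2, so x4 ≤ 2. But 2 < 4, so no value of x4 works.

Unsatisfiable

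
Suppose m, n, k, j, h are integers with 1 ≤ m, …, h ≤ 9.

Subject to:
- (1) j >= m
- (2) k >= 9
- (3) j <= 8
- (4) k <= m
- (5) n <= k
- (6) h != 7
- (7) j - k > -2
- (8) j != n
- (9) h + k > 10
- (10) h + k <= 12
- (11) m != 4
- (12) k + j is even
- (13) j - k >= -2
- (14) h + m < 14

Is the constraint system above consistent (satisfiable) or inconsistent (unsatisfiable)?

From constraints 2 and 4: m ≥ k and k ≥ 9, so m ≥ 9. From constraints 1 and 3: m ≤ j and j ≤ 8, so m ≤ 8. But 8 < 9, so no value of m works.

Unsatisfiable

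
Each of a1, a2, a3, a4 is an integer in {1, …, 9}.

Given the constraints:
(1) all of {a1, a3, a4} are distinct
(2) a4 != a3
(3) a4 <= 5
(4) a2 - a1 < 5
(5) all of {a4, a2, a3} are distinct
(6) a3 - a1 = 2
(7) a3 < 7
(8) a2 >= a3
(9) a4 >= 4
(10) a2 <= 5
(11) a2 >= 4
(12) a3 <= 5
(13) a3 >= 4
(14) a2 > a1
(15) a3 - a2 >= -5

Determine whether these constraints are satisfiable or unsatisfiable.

Unsatisfiable

Constraints 3, 9, 10, 11, 12, and 13 confine each of a4, a2, a3 to the 2 values {4, 5}.
Constraint 5 requires all 3 of them to be distinct, but only 2 values are available — impossible by the pigeonhole principle.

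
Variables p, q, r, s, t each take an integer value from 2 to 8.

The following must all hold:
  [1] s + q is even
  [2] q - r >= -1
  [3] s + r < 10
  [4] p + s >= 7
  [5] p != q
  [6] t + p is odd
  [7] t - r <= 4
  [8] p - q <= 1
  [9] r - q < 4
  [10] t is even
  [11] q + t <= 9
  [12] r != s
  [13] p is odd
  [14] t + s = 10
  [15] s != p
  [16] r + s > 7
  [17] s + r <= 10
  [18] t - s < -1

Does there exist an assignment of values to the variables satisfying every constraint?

Satisfiable

Take p = 3, q = 2, r = 3, s = 6, t = 4. Then constraint 2: q - r = -1; constraint 3: s + r = 9, and every other listed constraint is also met.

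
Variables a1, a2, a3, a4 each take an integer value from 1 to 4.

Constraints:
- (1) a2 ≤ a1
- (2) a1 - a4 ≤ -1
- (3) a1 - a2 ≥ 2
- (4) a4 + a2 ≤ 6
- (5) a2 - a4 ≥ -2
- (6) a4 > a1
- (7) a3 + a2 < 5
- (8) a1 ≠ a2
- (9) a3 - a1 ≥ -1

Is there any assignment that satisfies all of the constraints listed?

Constraints 2, 3, and 5 give a2 − a4 ≥ -2, a4 − a1 ≥ 1, a1 − a2 ≥ 2.
Adding all 3 inequalities: the left sides telescope to 0, and the right sides sum to (-2) + 1 + 2 = 1. So 0 ≥ 1, which is false.

Unsatisfiable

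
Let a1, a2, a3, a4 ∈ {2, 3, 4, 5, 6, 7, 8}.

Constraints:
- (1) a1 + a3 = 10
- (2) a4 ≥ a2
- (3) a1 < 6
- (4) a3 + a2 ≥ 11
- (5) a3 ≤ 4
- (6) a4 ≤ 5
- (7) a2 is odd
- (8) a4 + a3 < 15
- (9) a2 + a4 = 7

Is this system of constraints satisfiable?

Unsatisfiable

From constraint 5: a3 ≤ 4. From constraints 2 and 6: a2 ≤ a4 ≤ 5. Hence a3 + a2 ≤ 9. But constraint 4 requires a3 + a2 ≥ 11, and 11 > 9. Contradiction.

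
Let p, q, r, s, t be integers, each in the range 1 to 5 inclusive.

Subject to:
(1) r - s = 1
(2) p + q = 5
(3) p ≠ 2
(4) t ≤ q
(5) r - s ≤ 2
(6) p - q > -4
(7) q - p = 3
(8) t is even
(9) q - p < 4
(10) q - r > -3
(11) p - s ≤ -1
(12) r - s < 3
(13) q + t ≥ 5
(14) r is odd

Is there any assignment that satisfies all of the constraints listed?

Satisfiable

One satisfying assignment is p = 1, q = 4, r = 5, s = 4, t = 4.
For the less obvious constraints — constraint 1: r - s = 1; constraint 2: p + q = 5; constraint 5: r - s = 1 — and the others hold by inspection.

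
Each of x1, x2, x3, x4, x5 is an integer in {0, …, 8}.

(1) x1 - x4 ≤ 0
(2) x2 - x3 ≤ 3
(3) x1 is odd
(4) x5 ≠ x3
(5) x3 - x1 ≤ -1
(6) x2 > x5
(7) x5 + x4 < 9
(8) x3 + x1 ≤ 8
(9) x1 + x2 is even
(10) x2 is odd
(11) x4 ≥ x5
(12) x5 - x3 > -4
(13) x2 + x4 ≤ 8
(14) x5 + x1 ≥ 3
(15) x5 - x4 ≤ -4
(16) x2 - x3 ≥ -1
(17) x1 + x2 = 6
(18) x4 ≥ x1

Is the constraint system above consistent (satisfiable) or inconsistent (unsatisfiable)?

One satisfying assignment is x1 = 5, x2 = 1, x3 = 1, x4 = 6, x5 = 0.
For the less obvious constraints — constraint 1: x1 - x4 = -1; constraint 2: x2 - x3 = 0; constraint 5: x3 - x1 = -4 — and the others hold by inspection.

Satisfiable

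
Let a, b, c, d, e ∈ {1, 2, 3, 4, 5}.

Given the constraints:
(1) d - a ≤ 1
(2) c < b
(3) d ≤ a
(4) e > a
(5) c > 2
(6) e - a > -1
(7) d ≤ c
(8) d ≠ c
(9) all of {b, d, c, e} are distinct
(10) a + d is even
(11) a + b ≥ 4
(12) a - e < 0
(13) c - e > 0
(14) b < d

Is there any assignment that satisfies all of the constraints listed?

Constraints 2, 3, 4, 13, and 14 give a < e, e < c, c < b, b < d, d ≤ a. Chaining: a < e < c < b < d ≤ a, which forces a < a — impossible.

Unsatisfiable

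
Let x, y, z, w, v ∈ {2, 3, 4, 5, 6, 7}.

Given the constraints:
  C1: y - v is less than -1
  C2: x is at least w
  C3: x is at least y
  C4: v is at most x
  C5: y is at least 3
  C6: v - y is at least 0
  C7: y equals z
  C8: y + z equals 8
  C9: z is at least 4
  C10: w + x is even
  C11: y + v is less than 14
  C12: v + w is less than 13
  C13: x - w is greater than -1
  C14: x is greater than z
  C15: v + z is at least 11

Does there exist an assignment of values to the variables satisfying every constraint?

Setting (x, y, z, w, v) = (7, 4, 4, 5, 7) satisfies everything: constraint 1: y - v = -3; constraint 6: v - y = 3, and the others follow.

Satisfiable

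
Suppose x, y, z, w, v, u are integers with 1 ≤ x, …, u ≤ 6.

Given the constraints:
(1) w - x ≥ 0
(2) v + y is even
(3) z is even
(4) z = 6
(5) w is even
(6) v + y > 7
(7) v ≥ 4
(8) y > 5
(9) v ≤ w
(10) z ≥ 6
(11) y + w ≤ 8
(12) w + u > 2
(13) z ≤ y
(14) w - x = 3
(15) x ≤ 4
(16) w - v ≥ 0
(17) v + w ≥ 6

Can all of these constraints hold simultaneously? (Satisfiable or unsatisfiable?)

Unsatisfiable

From constraints 10 and 13: y ≥ z ≥ 6. From constraints 7 and 9: w ≥ v ≥ 4. Hence y + w ≥ 10. But constraint 11 requires y + w ≤ 8, and 8 < 10. Contradiction.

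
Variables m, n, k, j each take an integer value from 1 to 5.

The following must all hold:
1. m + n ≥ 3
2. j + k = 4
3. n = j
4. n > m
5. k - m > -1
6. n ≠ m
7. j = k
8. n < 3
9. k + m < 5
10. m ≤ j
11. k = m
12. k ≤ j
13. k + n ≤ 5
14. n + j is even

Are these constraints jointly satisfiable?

Unsatisfiable

From constraints 3, 7, and 11, n = j = k = m, so n = m. But constraint 6 says n ≠ m. Contradiction.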